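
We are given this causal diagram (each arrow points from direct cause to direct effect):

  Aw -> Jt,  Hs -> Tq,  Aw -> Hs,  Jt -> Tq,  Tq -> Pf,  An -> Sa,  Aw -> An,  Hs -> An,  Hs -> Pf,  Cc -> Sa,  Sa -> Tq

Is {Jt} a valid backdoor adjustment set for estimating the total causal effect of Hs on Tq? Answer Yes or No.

No

Backdoor paths from Hs to Tq (paths whose first edge points into Hs):
  P1: Hs <- Aw -> Jt -> Tq
  P2: Hs <- Aw -> An -> Sa -> Tq
Condition 1 (no descendant of Hs in the set): holds — descendants of Hs are {An, Pf, Sa, Tq}; none are in {Jt}.
Condition 2 (every backdoor path blocked by {Jt}):
  P1: blocked at chain node Jt ∈ conditioning set.
  P2: open — no interior node is in the conditioning set.
{Jt} does not satisfy the backdoor criterion.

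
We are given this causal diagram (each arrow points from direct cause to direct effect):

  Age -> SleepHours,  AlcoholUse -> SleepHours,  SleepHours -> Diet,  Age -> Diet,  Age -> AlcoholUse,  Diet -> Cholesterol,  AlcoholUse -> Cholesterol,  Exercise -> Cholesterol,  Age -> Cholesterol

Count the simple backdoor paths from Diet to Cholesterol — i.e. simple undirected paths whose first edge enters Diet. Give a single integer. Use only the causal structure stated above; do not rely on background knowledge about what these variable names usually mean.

A backdoor path from Diet to Cholesterol is any simple undirected path whose first edge points into Diet (i.e. leaves Diet via a parent).
Parents of Diet: {Age, SleepHours}.
Enumerating:
  P1: Diet <- Age -> AlcoholUse -> Cholesterol
  P2: Diet <- Age -> SleepHours <- AlcoholUse -> Cholesterol
  P3: Diet <- Age -> Cholesterol
  P4: Diet <- SleepHours <- Age -> AlcoholUse -> Cholesterol
  P5: Diet <- SleepHours <- Age -> Cholesterol
  P6: Diet <- SleepHours <- AlcoholUse <- Age -> Cholesterol
  P7: Diet <- SleepHours <- AlcoholUse -> Cholesterol
That exhausts the simple backdoor paths. Count: 7.

7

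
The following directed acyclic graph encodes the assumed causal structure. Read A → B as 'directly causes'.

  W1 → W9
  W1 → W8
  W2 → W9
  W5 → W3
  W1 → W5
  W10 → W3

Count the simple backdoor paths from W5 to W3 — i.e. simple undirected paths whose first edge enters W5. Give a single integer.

A backdoor path from W5 to W3 is any simple undirected path whose first edge points into W5 (i.e. leaves W5 via a parent).
Parents of W5: {W1}.
No simple path from any parent of W5 reaches W3 without revisiting W5, so there are no backdoor paths.

0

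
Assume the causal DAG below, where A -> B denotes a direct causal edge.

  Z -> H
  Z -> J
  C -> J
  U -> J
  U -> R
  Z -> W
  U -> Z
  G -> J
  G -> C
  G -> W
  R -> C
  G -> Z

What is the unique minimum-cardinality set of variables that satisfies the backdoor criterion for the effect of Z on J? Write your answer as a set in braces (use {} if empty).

Variables eligible for adjustment (non-descendants of Z, excluding Z and J): {C, G, R, U}.
Backdoor paths from Z to J:
  P1: Z <- G -> C <- R <- U -> J
  P2: Z <- G -> C -> J
  P3: Z <- G -> J
  P4: Z <- U -> R -> C <- G -> J
  P5: Z <- U -> R -> C -> J
  P6: Z <- U -> J
The empty set is not sufficient: P2 (Z <- G -> C -> J) has no collider blocking it and no conditioned non-collider, so it is open.
Try {G, U}:
  P1: blocked at fork node G ∈ conditioning set.
  P2: blocked at fork node G ∈ conditioning set.
  P3: blocked at fork node G ∈ conditioning set.
  P4: blocked at fork node U ∈ conditioning set.
  P5: blocked at fork node U ∈ conditioning set.
  P6: blocked at fork node U ∈ conditioning set.
{G, U} contains no descendant of Z and blocks every backdoor path.
Every element of {G, U} is needed (dropping G leaves P2 open; dropping U leaves P5 open), so no proper subset is valid.
Among all size-2 subsets of the eligible variables, only {G, U} blocks every backdoor path, so it is the unique smallest valid adjustment set.

{G, U}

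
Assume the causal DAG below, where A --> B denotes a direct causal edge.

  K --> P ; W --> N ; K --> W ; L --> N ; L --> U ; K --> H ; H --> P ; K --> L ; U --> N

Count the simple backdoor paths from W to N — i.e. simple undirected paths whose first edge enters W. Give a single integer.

A backdoor path from W to N is any simple undirected path whose first edge points into W (i.e. leaves W via a parent).
Parents of W: {K}.
Enumerating:
  P1: W <- K -> L -> U -> N
  P2: W <- K -> L -> N
That exhausts the simple backdoor paths. Count: 2.

2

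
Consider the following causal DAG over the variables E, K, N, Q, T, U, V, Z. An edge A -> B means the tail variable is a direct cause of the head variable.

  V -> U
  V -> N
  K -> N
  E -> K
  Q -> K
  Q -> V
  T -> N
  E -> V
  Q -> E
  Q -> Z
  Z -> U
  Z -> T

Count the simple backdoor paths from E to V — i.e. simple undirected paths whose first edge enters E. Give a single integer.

5

A backdoor path from E to V is any simple undirected path whose first edge points into E (i.e. leaves E via a parent).
Parents of E: {Q}.
Enumerating:
  P1: E <- Q -> Z -> T -> N <- V
  P2: E <- Q -> Z -> U <- V
  P3: E <- Q -> V
  P4: E <- Q -> K -> N <- T <- Z -> U <- V
  P5: E <- Q -> K -> N <- V
That exhausts the simple backdoor paths. Count: 5.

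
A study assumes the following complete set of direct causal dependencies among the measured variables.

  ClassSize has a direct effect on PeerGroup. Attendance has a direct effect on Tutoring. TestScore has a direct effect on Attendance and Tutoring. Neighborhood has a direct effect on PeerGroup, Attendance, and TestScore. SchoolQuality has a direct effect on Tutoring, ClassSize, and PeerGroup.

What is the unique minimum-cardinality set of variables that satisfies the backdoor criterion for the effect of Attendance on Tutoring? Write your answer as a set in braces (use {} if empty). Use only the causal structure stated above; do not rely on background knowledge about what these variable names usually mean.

Variables eligible for adjustment (non-descendants of Attendance, excluding Attendance and Tutoring): {ClassSize, Neighborhood, PeerGroup, SchoolQuality, TestScore}.
Backdoor paths from Attendance to Tutoring:
  P1: Attendance <- Neighborhood -> TestScore -> Tutoring
  P2: Attendance <- Neighborhood -> PeerGroup <- SchoolQuality -> Tutoring
  P3: Attendance <- Neighborhood -> PeerGroup <- ClassSize <- SchoolQuality -> Tutoring
  P4: Attendance <- TestScore <- Neighborhood -> PeerGroup <- SchoolQuality -> Tutoring
  P5: Attendance <- TestScore <- Neighborhood -> PeerGroup <- ClassSize <- SchoolQuality -> Tutoring
  P6: Attendance <- TestScore -> Tutoring
The empty set is not sufficient: P1 (Attendance <- Neighborhood -> TestScore -> Tutoring) has no collider blocking it and no conditioned non-collider, so it is open.
Try {TestScore}:
  P1: blocked at chain node TestScore ∈ conditioning set.
  P2: blocked at collider PeerGroup (neither it nor any descendant is in the conditioning set).
  P3: blocked at collider PeerGroup (neither it nor any descendant is in the conditioning set).
  P4: blocked at chain node TestScore ∈ conditioning set.
  P5: blocked at chain node TestScore ∈ conditioning set.
  P6: blocked at fork node TestScore ∈ conditioning set.
{TestScore} contains no descendant of Attendance and blocks every backdoor path.
No other singleton works — e.g. {Neighborhood} leaves P6 open — so {TestScore} is the unique smallest valid adjustment set.

{TestScore}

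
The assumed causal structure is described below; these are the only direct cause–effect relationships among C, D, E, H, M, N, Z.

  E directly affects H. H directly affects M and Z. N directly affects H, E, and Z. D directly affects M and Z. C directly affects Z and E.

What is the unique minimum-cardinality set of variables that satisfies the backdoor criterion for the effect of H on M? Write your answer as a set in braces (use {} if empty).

Variables eligible for adjustment (non-descendants of H, excluding H and M): {C, D, E, N}.
Backdoor paths from H to M:
  P1: H <- N -> E <- C -> Z <- D -> M
  P2: H <- N -> Z <- D -> M
  P3: H <- E <- C -> Z <- D -> M
  P4: H <- E <- N -> Z <- D -> M
Each backdoor path contains an unconditioned collider, so every path is already blocked with the empty conditioning set:
  P1: blocked at collider E (neither it nor any descendant is in the conditioning set).
  P2: blocked at collider Z (neither it nor any descendant is in the conditioning set).
  P3: blocked at collider Z (neither it nor any descendant is in the conditioning set).
  P4: blocked at collider Z (neither it nor any descendant is in the conditioning set).
The empty set is therefore the unique smallest valid set.

{}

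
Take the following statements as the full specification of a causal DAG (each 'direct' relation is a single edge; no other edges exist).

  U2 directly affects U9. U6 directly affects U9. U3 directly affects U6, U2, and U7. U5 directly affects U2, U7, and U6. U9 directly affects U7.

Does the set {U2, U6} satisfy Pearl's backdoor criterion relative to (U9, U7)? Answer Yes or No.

Yes

Backdoor paths from U9 to U7 (paths whose first edge points into U9):
  P1: U9 <- U6 <- U5 -> U2 <- U3 -> U7
  P2: U9 <- U6 <- U5 -> U7
  P3: U9 <- U6 <- U3 -> U2 <- U5 -> U7
  P4: U9 <- U6 <- U3 -> U7
  P5: U9 <- U2 <- U5 -> U6 <- U3 -> U7
  P6: U9 <- U2 <- U5 -> U7
  P7: U9 <- U2 <- U3 -> U6 <- U5 -> U7
  P8: U9 <- U2 <- U3 -> U7
Condition 1 (no descendant of U9 in the set): holds — descendants of U9 are {U7}; none are in {U2, U6}.
Condition 2 (every backdoor path blocked by {U2, U6}):
  P1: blocked at chain node U6 ∈ conditioning set.
  P2: blocked at chain node U6 ∈ conditioning set.
  P3: blocked at chain node U6 ∈ conditioning set.
  P4: blocked at chain node U6 ∈ conditioning set.
  P5: blocked at chain node U2 ∈ conditioning set.
  P6: blocked at chain node U2 ∈ conditioning set.
  P7: blocked at chain node U2 ∈ conditioning set.
  P8: blocked at chain node U2 ∈ conditioning set.
{U2, U6} satisfies the backdoor criterion.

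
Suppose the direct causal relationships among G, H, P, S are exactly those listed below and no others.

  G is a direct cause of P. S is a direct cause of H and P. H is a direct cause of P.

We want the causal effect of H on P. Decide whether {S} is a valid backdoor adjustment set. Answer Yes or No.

Backdoor paths from H to P (paths whose first edge points into H):
  P1: H <- S -> P
Condition 1 (no descendant of H in the set): holds — descendants of H are {P}; none are in {S}.
Condition 2 (every backdoor path blocked by {S}):
  P1: blocked at fork node S ∈ conditioning set.
{S} satisfies the backdoor criterion.

Yes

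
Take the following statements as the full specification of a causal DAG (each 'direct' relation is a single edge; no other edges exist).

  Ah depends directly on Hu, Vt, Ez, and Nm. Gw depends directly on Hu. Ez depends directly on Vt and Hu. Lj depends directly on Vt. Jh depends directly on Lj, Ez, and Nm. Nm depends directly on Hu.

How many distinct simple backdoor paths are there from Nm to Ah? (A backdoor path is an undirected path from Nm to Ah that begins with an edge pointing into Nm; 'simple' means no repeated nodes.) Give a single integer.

A backdoor path from Nm to Ah is any simple undirected path whose first edge points into Nm (i.e. leaves Nm via a parent).
Parents of Nm: {Hu}.
Enumerating:
  P1: Nm <- Hu -> Ez <- Vt -> Ah
  P2: Nm <- Hu -> Ez -> Ah
  P3: Nm <- Hu -> Ez -> Jh <- Lj <- Vt -> Ah
  P4: Nm <- Hu -> Ah
That exhausts the simple backdoor paths. Count: 4.

4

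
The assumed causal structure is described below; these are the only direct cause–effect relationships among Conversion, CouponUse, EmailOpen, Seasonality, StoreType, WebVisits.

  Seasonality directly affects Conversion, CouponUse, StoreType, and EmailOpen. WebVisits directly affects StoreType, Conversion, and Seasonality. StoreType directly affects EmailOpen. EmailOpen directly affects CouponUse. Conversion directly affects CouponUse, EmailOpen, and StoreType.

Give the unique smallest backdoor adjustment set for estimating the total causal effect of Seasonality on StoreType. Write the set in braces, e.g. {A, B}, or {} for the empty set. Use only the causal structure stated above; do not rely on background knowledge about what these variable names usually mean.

Variables eligible for adjustment (non-descendants of Seasonality, excluding Seasonality and StoreType): {WebVisits}.
Backdoor paths from Seasonality to StoreType:
  P1: Seasonality <- WebVisits -> Conversion -> StoreType
  P2: Seasonality <- WebVisits -> Conversion -> EmailOpen <- StoreType
  P3: Seasonality <- WebVisits -> Conversion -> CouponUse <- EmailOpen <- StoreType
  P4: Seasonality <- WebVisits -> StoreType
The empty set is not sufficient: P1 (Seasonality <- WebVisits -> Conversion -> StoreType) has no collider blocking it and no conditioned non-collider, so it is open.
Try {WebVisits}:
  P1: blocked at fork node WebVisits ∈ conditioning set.
  P2: blocked at fork node WebVisits ∈ conditioning set.
  P3: blocked at fork node WebVisits ∈ conditioning set.
  P4: blocked at fork node WebVisits ∈ conditioning set.
{WebVisits} contains no descendant of Seasonality and blocks every backdoor path.
{WebVisits} is the unique smallest valid adjustment set.

{WebVisits}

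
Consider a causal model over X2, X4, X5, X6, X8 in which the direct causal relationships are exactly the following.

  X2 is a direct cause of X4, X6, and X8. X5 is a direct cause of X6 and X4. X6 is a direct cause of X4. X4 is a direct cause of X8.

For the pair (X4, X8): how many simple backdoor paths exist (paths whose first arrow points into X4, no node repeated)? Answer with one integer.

A backdoor path from X4 to X8 is any simple undirected path whose first edge points into X4 (i.e. leaves X4 via a parent).
Parents of X4: {X2, X5, X6}.
Enumerating:
  P1: X4 <- X5 -> X6 <- X2 -> X8
  P2: X4 <- X2 -> X8
  P3: X4 <- X6 <- X2 -> X8
That exhausts the simple backdoor paths. Count: 3.

3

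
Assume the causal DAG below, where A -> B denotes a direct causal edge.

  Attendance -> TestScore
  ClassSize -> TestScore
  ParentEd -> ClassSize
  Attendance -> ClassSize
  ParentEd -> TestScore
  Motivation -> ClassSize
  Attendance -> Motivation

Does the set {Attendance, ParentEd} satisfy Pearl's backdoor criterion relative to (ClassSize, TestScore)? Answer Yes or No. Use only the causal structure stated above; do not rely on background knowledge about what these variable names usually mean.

Yes

Backdoor paths from ClassSize to TestScore (paths whose first edge points into ClassSize):
  P1: ClassSize <- Attendance -> TestScore
  P2: ClassSize <- ParentEd -> TestScore
  P3: ClassSize <- Motivation <- Attendance -> TestScore
Condition 1 (no descendant of ClassSize in the set): holds — descendants of ClassSize are {TestScore}; none are in {Attendance, ParentEd}.
Condition 2 (every backdoor path blocked by {Attendance, ParentEd}):
  P1: blocked at fork node Attendance ∈ conditioning set.
  P2: blocked at fork node ParentEd ∈ conditioning set.
  P3: blocked at fork node Attendance ∈ conditioning set.
{Attendance, ParentEd} satisfies the backdoor criterion.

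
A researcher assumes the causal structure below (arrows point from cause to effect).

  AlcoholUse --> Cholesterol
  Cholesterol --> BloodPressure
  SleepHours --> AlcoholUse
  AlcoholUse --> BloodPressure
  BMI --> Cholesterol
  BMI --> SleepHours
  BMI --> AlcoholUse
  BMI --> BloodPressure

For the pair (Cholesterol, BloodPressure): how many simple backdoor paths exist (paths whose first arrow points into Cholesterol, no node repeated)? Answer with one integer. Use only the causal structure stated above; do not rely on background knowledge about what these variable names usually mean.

6

A backdoor path from Cholesterol to BloodPressure is any simple undirected path whose first edge points into Cholesterol (i.e. leaves Cholesterol via a parent).
Parents of Cholesterol: {AlcoholUse, BMI}.
Enumerating:
  P1: Cholesterol <- BMI -> SleepHours -> AlcoholUse -> BloodPressure
  P2: Cholesterol <- BMI -> AlcoholUse -> BloodPressure
  P3: Cholesterol <- BMI -> BloodPressure
  P4: Cholesterol <- AlcoholUse <- BMI -> BloodPressure
  P5: Cholesterol <- AlcoholUse <- SleepHours <- BMI -> BloodPressure
  P6: Cholesterol <- AlcoholUse -> BloodPressure
That exhausts the simple backdoor paths. Count: 6.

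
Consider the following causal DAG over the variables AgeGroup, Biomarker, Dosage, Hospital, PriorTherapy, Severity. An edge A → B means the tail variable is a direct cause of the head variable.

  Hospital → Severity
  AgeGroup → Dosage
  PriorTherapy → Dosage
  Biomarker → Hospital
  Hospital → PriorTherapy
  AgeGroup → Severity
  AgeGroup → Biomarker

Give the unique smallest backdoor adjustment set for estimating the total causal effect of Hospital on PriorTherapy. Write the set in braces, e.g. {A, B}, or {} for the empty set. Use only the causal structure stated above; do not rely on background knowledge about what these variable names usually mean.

{}

Variables eligible for adjustment (non-descendants of Hospital, excluding Hospital and PriorTherapy): {AgeGroup, Biomarker}.
Backdoor paths from Hospital to PriorTherapy:
  P1: Hospital <- Biomarker <- AgeGroup -> Dosage <- PriorTherapy
Each backdoor path contains an unconditioned collider, so every path is already blocked with the empty conditioning set:
  P1: blocked at collider Dosage (neither it nor any descendant is in the conditioning set).
The empty set is therefore the unique smallest valid set.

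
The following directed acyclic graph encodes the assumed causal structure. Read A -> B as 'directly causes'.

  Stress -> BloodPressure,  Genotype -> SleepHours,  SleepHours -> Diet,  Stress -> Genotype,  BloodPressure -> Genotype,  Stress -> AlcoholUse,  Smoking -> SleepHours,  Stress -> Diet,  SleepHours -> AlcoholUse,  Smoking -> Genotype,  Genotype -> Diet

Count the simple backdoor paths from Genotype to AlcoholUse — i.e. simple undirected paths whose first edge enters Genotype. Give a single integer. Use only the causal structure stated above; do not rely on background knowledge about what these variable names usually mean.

A backdoor path from Genotype to AlcoholUse is any simple undirected path whose first edge points into Genotype (i.e. leaves Genotype via a parent).
Parents of Genotype: {BloodPressure, Smoking, Stress}.
Enumerating:
  P1: Genotype <- Stress -> Diet <- SleepHours -> AlcoholUse
  P2: Genotype <- Stress -> AlcoholUse
  P3: Genotype <- Smoking -> SleepHours -> Diet <- Stress -> AlcoholUse
  P4: Genotype <- Smoking -> SleepHours -> AlcoholUse
  P5: Genotype <- BloodPressure <- Stress -> Diet <- SleepHours -> AlcoholUse
  P6: Genotype <- BloodPressure <- Stress -> AlcoholUse
That exhausts the simple backdoor paths. Count: 6.

6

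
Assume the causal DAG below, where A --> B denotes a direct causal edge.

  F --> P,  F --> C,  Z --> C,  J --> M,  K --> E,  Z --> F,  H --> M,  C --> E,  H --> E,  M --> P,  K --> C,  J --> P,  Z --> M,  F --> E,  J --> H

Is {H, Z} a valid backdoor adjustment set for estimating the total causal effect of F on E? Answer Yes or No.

Backdoor paths from F to E (paths whose first edge points into F):
  P1: F <- Z -> M <- J -> H -> E
  P2: F <- Z -> M <- H -> E
  P3: F <- Z -> M -> P <- J -> H -> E
  P4: F <- Z -> C <- K -> E
  P5: F <- Z -> C -> E
Condition 1 (no descendant of F in the set): holds — descendants of F are {C, E, P}; none are in {H, Z}.
Condition 2 (every backdoor path blocked by {H, Z}):
  P1: blocked at fork node Z ∈ conditioning set.
  P2: blocked at fork node Z ∈ conditioning set.
  P3: blocked at fork node Z ∈ conditioning set.
  P4: blocked at fork node Z ∈ conditioning set.
  P5: blocked at fork node Z ∈ conditioning set.
{H, Z} satisfies the backdoor criterion.

Yes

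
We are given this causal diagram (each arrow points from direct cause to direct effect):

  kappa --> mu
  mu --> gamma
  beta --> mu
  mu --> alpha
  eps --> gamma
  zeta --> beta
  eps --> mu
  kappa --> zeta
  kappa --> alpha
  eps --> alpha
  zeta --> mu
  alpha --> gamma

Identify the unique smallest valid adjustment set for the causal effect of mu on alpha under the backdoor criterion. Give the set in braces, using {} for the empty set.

Variables eligible for adjustment (non-descendants of mu, excluding mu and alpha): {beta, eps, kappa, zeta}.
Backdoor paths from mu to alpha:
  P1: mu <- kappa -> alpha
  P2: mu <- zeta <- kappa -> alpha
  P3: mu <- eps -> alpha
  P4: mu <- eps -> gamma <- alpha
  P5: mu <- beta <- zeta <- kappa -> alpha
The empty set is not sufficient: P1 (mu <- kappa -> alpha) has no collider blocking it and no conditioned non-collider, so it is open.
Try {eps, kappa}:
  P1: blocked at fork node kappa ∈ conditioning set.
  P2: blocked at fork node kappa ∈ conditioning set.
  P3: blocked at fork node eps ∈ conditioning set.
  P4: blocked at fork node eps ∈ conditioning set.
  P5: blocked at fork node kappa ∈ conditioning set.
{eps, kappa} contains no descendant of mu and blocks every backdoor path.
Every element of {eps, kappa} is needed (dropping eps leaves P3 open; dropping kappa leaves P1 open), so no proper subset is valid.
Among all size-2 subsets of the eligible variables, only {eps, kappa} blocks every backdoor path, so it is the unique smallest valid adjustment set.

{eps, kappa}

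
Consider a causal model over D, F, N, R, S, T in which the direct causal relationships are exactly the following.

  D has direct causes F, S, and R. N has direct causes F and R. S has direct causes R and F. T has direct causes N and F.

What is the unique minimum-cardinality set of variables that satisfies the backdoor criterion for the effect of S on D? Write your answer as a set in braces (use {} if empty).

Variables eligible for adjustment (non-descendants of S, excluding S and D): {F, N, R, T}.
Backdoor paths from S to D:
  P1: S <- R -> N <- F -> D
  P2: S <- R -> N -> T <- F -> D
  P3: S <- R -> D
  P4: S <- F -> N <- R -> D
  P5: S <- F -> D
  P6: S <- F -> T <- N <- R -> D
The empty set is not sufficient: P3 (S <- R -> D) has no collider blocking it and no conditioned non-collider, so it is open.
Try {F, R}:
  P1: blocked at fork node R ∈ conditioning set.
  P2: blocked at fork node R ∈ conditioning set.
  P3: blocked at fork node R ∈ conditioning set.
  P4: blocked at fork node F ∈ conditioning set.
  P5: blocked at fork node F ∈ conditioning set.
  P6: blocked at fork node F ∈ conditioning set.
{F, R} contains no descendant of S and blocks every backdoor path.
Every element of {F, R} is needed (dropping F leaves P5 open; dropping R leaves P3 open), so no proper subset is valid.
Among all size-2 subsets of the eligible variables, only {F, R} blocks every backdoor path, so it is the unique smallest valid adjustment set.

{F, R}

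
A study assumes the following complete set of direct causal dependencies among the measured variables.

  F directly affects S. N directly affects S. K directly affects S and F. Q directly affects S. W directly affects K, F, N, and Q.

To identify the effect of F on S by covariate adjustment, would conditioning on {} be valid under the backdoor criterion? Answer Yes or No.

Backdoor paths from F to S (paths whose first edge points into F):
  P1: F <- W -> N -> S
  P2: F <- W -> Q -> S
  P3: F <- W -> K -> S
  P4: F <- K <- W -> N -> S
  P5: F <- K <- W -> Q -> S
  P6: F <- K -> S
Condition 1 (no descendant of F in the set): holds — descendants of F are {S}; none are in {}.
Condition 2 (every backdoor path blocked by {}):
  P1: open — no interior node is in the conditioning set.
  P2: open — no interior node is in the conditioning set.
  P3: open — no interior node is in the conditioning set.
  P4: open — no interior node is in the conditioning set.
  P5: open — no interior node is in the conditioning set.
  P6: open — no interior node is in the conditioning set.
{} does not satisfy the backdoor criterion.

No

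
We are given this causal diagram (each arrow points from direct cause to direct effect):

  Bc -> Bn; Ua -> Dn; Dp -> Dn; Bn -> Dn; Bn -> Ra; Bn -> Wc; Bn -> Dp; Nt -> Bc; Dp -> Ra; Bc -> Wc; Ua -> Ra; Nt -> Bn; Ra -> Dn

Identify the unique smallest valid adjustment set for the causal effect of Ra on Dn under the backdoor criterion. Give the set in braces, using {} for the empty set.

{Bn, Dp, Ua}

Variables eligible for adjustment (non-descendants of Ra, excluding Ra and Dn): {Bc, Bn, Dp, Nt, Ua, Wc}.
Backdoor paths from Ra to Dn:
  P1: Ra <- Bn -> Dp -> Dn
  P2: Ra <- Bn -> Dn
  P3: Ra <- Dp <- Bn -> Dn
  P4: Ra <- Dp -> Dn
  P5: Ra <- Ua -> Dn
The empty set is not sufficient: P1 (Ra <- Bn -> Dp -> Dn) has no collider blocking it and no conditioned non-collider, so it is open.
Try {Bn, Dp, Ua}:
  P1: blocked at fork node Bn ∈ conditioning set.
  P2: blocked at fork node Bn ∈ conditioning set.
  P3: blocked at chain node Dp ∈ conditioning set.
  P4: blocked at fork node Dp ∈ conditioning set.
  P5: blocked at fork node Ua ∈ conditioning set.
{Bn, Dp, Ua} contains no descendant of Ra and blocks every backdoor path.
Every element of {Bn, Dp, Ua} is needed (dropping Bn leaves P2 open; dropping Dp leaves P4 open; dropping Ua leaves P5 open), so no proper subset is valid.
Among all size-3 subsets of the eligible variables, only {Bn, Dp, Ua} blocks every backdoor path, so it is the unique smallest valid adjustment set.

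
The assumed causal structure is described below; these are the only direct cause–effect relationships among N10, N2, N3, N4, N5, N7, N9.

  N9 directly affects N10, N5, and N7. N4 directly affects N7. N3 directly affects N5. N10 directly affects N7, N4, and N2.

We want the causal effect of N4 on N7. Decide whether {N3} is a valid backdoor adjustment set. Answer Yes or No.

No

Backdoor paths from N4 to N7 (paths whose first edge points into N4):
  P1: N4 <- N10 <- N9 -> N7
  P2: N4 <- N10 -> N7
Condition 1 (no descendant of N4 in the set): holds — descendants of N4 are {N7}; none are in {N3}.
Condition 2 (every backdoor path blocked by {N3}):
  P1: open — no interior node is in the conditioning set.
  P2: open — no interior node is in the conditioning set.
{N3} does not satisfy the backdoor criterion.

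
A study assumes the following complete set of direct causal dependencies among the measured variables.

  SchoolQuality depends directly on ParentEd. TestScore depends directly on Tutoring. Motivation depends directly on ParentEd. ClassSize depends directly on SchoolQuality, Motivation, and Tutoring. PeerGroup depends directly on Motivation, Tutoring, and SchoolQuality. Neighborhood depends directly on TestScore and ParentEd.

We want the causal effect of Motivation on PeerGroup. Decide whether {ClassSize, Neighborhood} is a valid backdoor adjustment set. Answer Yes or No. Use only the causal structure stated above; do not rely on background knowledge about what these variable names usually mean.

No

Backdoor paths from Motivation to PeerGroup (paths whose first edge points into Motivation):
  P1: Motivation <- ParentEd -> SchoolQuality -> PeerGroup
  P2: Motivation <- ParentEd -> SchoolQuality -> ClassSize <- Tutoring -> PeerGroup
  P3: Motivation <- ParentEd -> Neighborhood <- TestScore <- Tutoring -> PeerGroup
  P4: Motivation <- ParentEd -> Neighborhood <- TestScore <- Tutoring -> ClassSize <- SchoolQuality -> PeerGroup
Condition 1 (no descendant of Motivation in the set): FAILS — ClassSize is a descendant of Motivation.
Condition 2 (every backdoor path blocked by {ClassSize, Neighborhood}):
  P1: open — no interior node is in the conditioning set.
  P2: open — collider(s) ClassSize are conditioned on (or have a conditioned descendant) and no non-collider on the path is in the set.
  P3: open — collider(s) Neighborhood are conditioned on (or have a conditioned descendant) and no non-collider on the path is in the set.
  P4: open — collider(s) Neighborhood, ClassSize are conditioned on (or have a conditioned descendant) and no non-collider on the path is in the set.
{ClassSize, Neighborhood} does not satisfy the backdoor criterion.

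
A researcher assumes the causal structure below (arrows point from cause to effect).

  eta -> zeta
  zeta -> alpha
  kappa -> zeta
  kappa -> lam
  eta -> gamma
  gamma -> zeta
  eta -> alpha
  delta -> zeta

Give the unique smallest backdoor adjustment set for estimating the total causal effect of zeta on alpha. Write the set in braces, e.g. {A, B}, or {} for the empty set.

Variables eligible for adjustment (non-descendants of zeta, excluding zeta and alpha): {delta, eta, gamma, kappa, lam}.
Backdoor paths from zeta to alpha:
  P1: zeta <- eta -> alpha
  P2: zeta <- gamma <- eta -> alpha
The empty set is not sufficient: P1 (zeta <- eta -> alpha) has no collider blocking it and no conditioned non-collider, so it is open.
Try {eta}:
  P1: blocked at fork node eta ∈ conditioning set.
  P2: blocked at fork node eta ∈ conditioning set.
{eta} contains no descendant of zeta and blocks every backdoor path.
No other singleton works — e.g. {kappa} leaves P1 open — so {eta} is the unique smallest valid adjustment set.

{eta}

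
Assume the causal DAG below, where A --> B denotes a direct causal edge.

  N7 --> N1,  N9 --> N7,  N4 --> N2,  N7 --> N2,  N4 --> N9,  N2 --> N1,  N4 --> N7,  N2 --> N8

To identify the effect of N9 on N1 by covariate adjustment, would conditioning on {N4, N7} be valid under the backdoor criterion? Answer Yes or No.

No

Backdoor paths from N9 to N1 (paths whose first edge points into N9):
  P1: N9 <- N4 -> N7 -> N2 -> N1
  P2: N9 <- N4 -> N7 -> N1
  P3: N9 <- N4 -> N2 <- N7 -> N1
  P4: N9 <- N4 -> N2 -> N1
Condition 1 (no descendant of N9 in the set): FAILS — N7 is a descendant of N9.
Condition 2 (every backdoor path blocked by {N4, N7}):
  P1: blocked at fork node N4 ∈ conditioning set.
  P2: blocked at fork node N4 ∈ conditioning set.
  P3: blocked at fork node N4 ∈ conditioning set.
  P4: blocked at fork node N4 ∈ conditioning set.
{N4, N7} does not satisfy the backdoor criterion.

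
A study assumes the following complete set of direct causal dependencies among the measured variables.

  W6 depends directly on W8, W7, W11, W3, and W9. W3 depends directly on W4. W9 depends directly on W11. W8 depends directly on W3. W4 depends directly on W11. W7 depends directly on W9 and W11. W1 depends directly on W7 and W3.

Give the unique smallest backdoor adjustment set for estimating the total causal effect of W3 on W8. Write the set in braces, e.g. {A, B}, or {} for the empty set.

Variables eligible for adjustment (non-descendants of W3, excluding W3 and W8): {W11, W4, W7, W9}.
Backdoor paths from W3 to W8:
  P1: W3 <- W4 <- W11 -> W9 -> W7 -> W6 <- W8
  P2: W3 <- W4 <- W11 -> W9 -> W6 <- W8
  P3: W3 <- W4 <- W11 -> W7 <- W9 -> W6 <- W8
  P4: W3 <- W4 <- W11 -> W7 -> W6 <- W8
  P5: W3 <- W4 <- W11 -> W6 <- W8
Each backdoor path contains an unconditioned collider, so every path is already blocked with the empty conditioning set:
  P1: blocked at collider W6 (neither it nor any descendant is in the conditioning set).
  P2: blocked at collider W6 (neither it nor any descendant is in the conditioning set).
  P3: blocked at collider W7 (neither it nor any descendant is in the conditioning set).
  P4: blocked at collider W6 (neither it nor any descendant is in the conditioning set).
  P5: blocked at collider W6 (neither it nor any descendant is in the conditioning set).
The empty set is therefore the unique smallest valid set.

{}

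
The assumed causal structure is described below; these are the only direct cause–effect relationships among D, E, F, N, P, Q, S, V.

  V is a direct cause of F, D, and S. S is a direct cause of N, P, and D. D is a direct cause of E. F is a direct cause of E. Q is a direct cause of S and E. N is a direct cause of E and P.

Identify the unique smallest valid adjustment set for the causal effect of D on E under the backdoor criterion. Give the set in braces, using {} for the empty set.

Variables eligible for adjustment (non-descendants of D, excluding D and E): {F, N, P, Q, S, V}.
Backdoor paths from D to E:
  P1: D <- V -> F -> E
  P2: D <- V -> S <- Q -> E
  P3: D <- V -> S -> N -> E
  P4: D <- V -> S -> P <- N -> E
  P5: D <- S <- V -> F -> E
  P6: D <- S <- Q -> E
  P7: D <- S -> N -> E
  P8: D <- S -> P <- N -> E
The empty set is not sufficient: P1 (D <- V -> F -> E) has no collider blocking it and no conditioned non-collider, so it is open.
Try {S, V}:
  P1: blocked at fork node V ∈ conditioning set.
  P2: blocked at fork node V ∈ conditioning set.
  P3: blocked at fork node V ∈ conditioning set.
  P4: blocked at fork node V ∈ conditioning set.
  P5: blocked at chain node S ∈ conditioning set.
  P6: blocked at chain node S ∈ conditioning set.
  P7: blocked at fork node S ∈ conditioning set.
  P8: blocked at fork node S ∈ conditioning set.
{S, V} contains no descendant of D and blocks every backdoor path.
Every element of {S, V} is needed (dropping S leaves P6 open; dropping V leaves P1 open), so no proper subset is valid.
Among all size-2 subsets of the eligible variables, only {S, V} blocks every backdoor path, so it is the unique smallest valid adjustment set.

{S, V}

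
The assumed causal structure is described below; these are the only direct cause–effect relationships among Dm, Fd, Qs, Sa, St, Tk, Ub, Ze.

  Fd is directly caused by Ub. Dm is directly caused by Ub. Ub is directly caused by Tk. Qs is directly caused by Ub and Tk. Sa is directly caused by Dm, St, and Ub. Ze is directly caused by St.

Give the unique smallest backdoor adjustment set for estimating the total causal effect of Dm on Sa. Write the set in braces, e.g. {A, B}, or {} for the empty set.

Variables eligible for adjustment (non-descendants of Dm, excluding Dm and Sa): {Fd, Qs, St, Tk, Ub, Ze}.
Backdoor paths from Dm to Sa:
  P1: Dm <- Ub -> Sa
The empty set is not sufficient: P1 (Dm <- Ub -> Sa) has no collider blocking it and no conditioned non-collider, so it is open.
Try {Ub}:
  P1: blocked at fork node Ub ∈ conditioning set.
{Ub} contains no descendant of Dm and blocks every backdoor path.
No other singleton works — e.g. {Tk} leaves P1 open — so {Ub} is the unique smallest valid adjustment set.

{Ub}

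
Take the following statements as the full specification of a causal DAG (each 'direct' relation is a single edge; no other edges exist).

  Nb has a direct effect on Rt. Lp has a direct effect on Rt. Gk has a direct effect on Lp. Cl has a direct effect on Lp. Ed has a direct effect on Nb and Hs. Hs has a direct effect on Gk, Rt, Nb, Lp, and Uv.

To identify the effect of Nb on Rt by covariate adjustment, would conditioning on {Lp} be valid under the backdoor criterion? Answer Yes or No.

Backdoor paths from Nb to Rt (paths whose first edge points into Nb):
  P1: Nb <- Ed -> Hs -> Gk -> Lp -> Rt
  P2: Nb <- Ed -> Hs -> Lp -> Rt
  P3: Nb <- Ed -> Hs -> Rt
  P4: Nb <- Hs -> Gk -> Lp -> Rt
  P5: Nb <- Hs -> Lp -> Rt
  P6: Nb <- Hs -> Rt
Condition 1 (no descendant of Nb in the set): holds — descendants of Nb are {Rt}; none are in {Lp}.
Condition 2 (every backdoor path blocked by {Lp}):
  P1: blocked at chain node Lp ∈ conditioning set.
  P2: blocked at chain node Lp ∈ conditioning set.
  P3: open — no interior node is in the conditioning set.
  P4: blocked at chain node Lp ∈ conditioning set.
  P5: blocked at chain node Lp ∈ conditioning set.
  P6: open — no interior node is in the conditioning set.
{Lp} does not satisfy the backdoor criterion.

No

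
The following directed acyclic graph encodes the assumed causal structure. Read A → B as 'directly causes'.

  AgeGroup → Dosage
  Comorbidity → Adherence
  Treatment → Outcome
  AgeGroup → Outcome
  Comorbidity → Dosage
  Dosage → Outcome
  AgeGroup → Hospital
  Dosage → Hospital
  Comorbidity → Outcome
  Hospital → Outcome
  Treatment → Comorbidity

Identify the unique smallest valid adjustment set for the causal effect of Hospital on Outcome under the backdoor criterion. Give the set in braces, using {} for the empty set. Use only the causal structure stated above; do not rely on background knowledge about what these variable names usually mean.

{AgeGroup, Dosage}

Variables eligible for adjustment (non-descendants of Hospital, excluding Hospital and Outcome): {Adherence, AgeGroup, Comorbidity, Dosage, Treatment}.
Backdoor paths from Hospital to Outcome:
  P1: Hospital <- AgeGroup -> Dosage <- Comorbidity <- Treatment -> Outcome
  P2: Hospital <- AgeGroup -> Dosage <- Comorbidity -> Outcome
  P3: Hospital <- AgeGroup -> Dosage -> Outcome
  P4: Hospital <- AgeGroup -> Outcome
  P5: Hospital <- Dosage <- Comorbidity <- Treatment -> Outcome
  P6: Hospital <- Dosage <- Comorbidity -> Outcome
  P7: Hospital <- Dosage <- AgeGroup -> Outcome
  P8: Hospital <- Dosage -> Outcome
The empty set is not sufficient: P3 (Hospital <- AgeGroup -> Dosage -> Outcome) has no collider blocking it and no conditioned non-collider, so it is open.
Try {AgeGroup, Dosage}:
  P1: blocked at fork node AgeGroup ∈ conditioning set.
  P2: blocked at fork node AgeGroup ∈ conditioning set.
  P3: blocked at fork node AgeGroup ∈ conditioning set.
  P4: blocked at fork node AgeGroup ∈ conditioning set.
  P5: blocked at chain node Dosage ∈ conditioning set.
  P6: blocked at chain node Dosage ∈ conditioning set.
  P7: blocked at chain node Dosage ∈ conditioning set.
  P8: blocked at fork node Dosage ∈ conditioning set.
{AgeGroup, Dosage} contains no descendant of Hospital and blocks every backdoor path.
Every element of {AgeGroup, Dosage} is needed (dropping AgeGroup leaves P1 open; dropping Dosage leaves P5 open), so no proper subset is valid.
Among all size-2 subsets of the eligible variables, only {AgeGroup, Dosage} blocks every backdoor path, so it is the unique smallest valid adjustment set.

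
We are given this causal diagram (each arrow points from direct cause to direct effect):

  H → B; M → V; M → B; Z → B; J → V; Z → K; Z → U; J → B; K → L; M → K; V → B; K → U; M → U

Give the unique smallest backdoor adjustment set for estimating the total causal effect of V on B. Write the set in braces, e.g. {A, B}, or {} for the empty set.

Variables eligible for adjustment (non-descendants of V, excluding V and B): {H, J, K, L, M, U, Z}.
Backdoor paths from V to B:
  P1: V <- J -> B
  P2: V <- M -> K <- Z -> B
  P3: V <- M -> K -> U <- Z -> B
  P4: V <- M -> U <- Z -> B
  P5: V <- M -> U <- K <- Z -> B
  P6: V <- M -> B
The empty set is not sufficient: P1 (V <- J -> B) has no collider blocking it and no conditioned non-collider, so it is open.
Try {J, M}:
  P1: blocked at fork node J ∈ conditioning set.
  P2: blocked at fork node M ∈ conditioning set.
  P3: blocked at fork node M ∈ conditioning set.
  P4: blocked at fork node M ∈ conditioning set.
  P5: blocked at fork node M ∈ conditioning set.
  P6: blocked at fork node M ∈ conditioning set.
{J, M} contains no descendant of V and blocks every backdoor path.
Every element of {J, M} is needed (dropping J leaves P1 open; dropping M leaves P6 open), so no proper subset is valid.
Among all size-2 subsets of the eligible variables, only {J, M} blocks every backdoor path, so it is the unique smallest valid adjustment set.

{J, M}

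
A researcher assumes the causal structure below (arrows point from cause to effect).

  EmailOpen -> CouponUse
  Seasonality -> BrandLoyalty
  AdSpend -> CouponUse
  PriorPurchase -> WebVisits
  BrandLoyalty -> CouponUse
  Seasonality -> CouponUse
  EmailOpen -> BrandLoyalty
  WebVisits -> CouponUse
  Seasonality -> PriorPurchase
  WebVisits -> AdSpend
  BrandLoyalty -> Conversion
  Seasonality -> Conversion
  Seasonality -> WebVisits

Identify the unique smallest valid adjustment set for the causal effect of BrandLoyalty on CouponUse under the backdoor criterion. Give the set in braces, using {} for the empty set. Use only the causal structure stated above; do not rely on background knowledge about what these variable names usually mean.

Variables eligible for adjustment (non-descendants of BrandLoyalty, excluding BrandLoyalty and CouponUse): {AdSpend, EmailOpen, PriorPurchase, Seasonality, WebVisits}.
Backdoor paths from BrandLoyalty to CouponUse:
  P1: BrandLoyalty <- EmailOpen -> CouponUse
  P2: BrandLoyalty <- Seasonality -> PriorPurchase -> WebVisits -> AdSpend -> CouponUse
  P3: BrandLoyalty <- Seasonality -> PriorPurchase -> WebVisits -> CouponUse
  P4: BrandLoyalty <- Seasonality -> WebVisits -> AdSpend -> CouponUse
  P5: BrandLoyalty <- Seasonality -> WebVisits -> CouponUse
  P6: BrandLoyalty <- Seasonality -> CouponUse
The empty set is not sufficient: P1 (BrandLoyalty <- EmailOpen -> CouponUse) has no collider blocking it and no conditioned non-collider, so it is open.
Try {EmailOpen, Seasonality}:
  P1: blocked at fork node EmailOpen ∈ conditioning set.
  P2: blocked at fork node Seasonality ∈ conditioning set.
  P3: blocked at fork node Seasonality ∈ conditioning set.
  P4: blocked at fork node Seasonality ∈ conditioning set.
  P5: blocked at fork node Seasonality ∈ conditioning set.
  P6: blocked at fork node Seasonality ∈ conditioning set.
{EmailOpen, Seasonality} contains no descendant of BrandLoyalty and blocks every backdoor path.
Every element of {EmailOpen, Seasonality} is needed (dropping EmailOpen leaves P1 open; dropping Seasonality leaves P2 open), so no proper subset is valid.
Among all size-2 subsets of the eligible variables, only {EmailOpen, Seasonality} blocks every backdoor path, so it is the unique smallest valid adjustment set.

{EmailOpen, Seasonality}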